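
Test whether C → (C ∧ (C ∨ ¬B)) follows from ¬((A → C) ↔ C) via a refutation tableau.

Initial set: {T ¬((A → C) ↔ C); F (C → (C ∧ (C ∨ ¬B)))}.
F (C → (C ∧ (C ∨ ¬B))): α-rule — add T C, F (C ∧ (C ∨ ¬B)).
T ¬((A → C) ↔ C): β-rule — branch into T (A → C), F C  //  F (A → C), T C.
  branch 1 (add T (A → C), F C):
    × closes — contains both C and ¬C.
  branch 2 (add F (A → C), T C):
    F (A → C): α-rule — add T A, F C.
    × closes — contains both C and ¬C.
All 2 branches close.
Every branch closed, so the premises entail the conclusion.

Yes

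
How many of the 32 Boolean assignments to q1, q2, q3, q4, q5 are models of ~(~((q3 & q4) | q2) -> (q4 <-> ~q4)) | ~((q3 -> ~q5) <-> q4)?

Initial set: {T (~(~((q3 & q4) | q2) -> (q4 <-> ~q4)) | ~((q3 -> ~q5) <-> q4))}.
T (~(~((q3 & q4) | q2) -> (q4 <-> ~q4)) | ~((q3 -> ~q5) <-> q4)): β-rule — branch into T ~(~((q3 & q4) | q2) -> (q4 <-> ~q4))  //  T ~((q3 -> ~q5) <-> q4).
  branch 1 (add T ~(~((q3 & q4) | q2) -> (q4 <-> ~q4))):
    T ~(~((q3 & q4) | q2) -> (q4 <-> ~q4)): α-rule — add T ~((q3 & q4) | q2), F (q4 <-> ~q4).
    T ~((q3 & q4) | q2): α-rule — add F (q3 & q4), F q2.
    F (q4 <-> ~q4): β-rule — branch into T q4, F ~q4  //  F q4, T ~q4.
      branch 1.1 (add T q4, F ~q4):
        F (q3 & q4): β-rule — branch into F q3  //  F q4.
          branch 1.1.1 (add F q3):
            ○ open, literals {q2=0, q3=0, q4=1}.
          branch 1.1.2 (add F q4):
            × closes — contains both q4 and ~q4.
      branch 1.2 (add F q4, T ~q4):
        F (q3 & q4): β-rule — branch into F q3  //  F q4.
          branch 1.2.1 (add F q3):
            ○ open, literals {q2=0, q3=0, q4=0}.
          branch 1.2.2 (add F q4):
            ○ open, literals {q2=0, q4=0}.
  branch 2 (add T ~((q3 -> ~q5) <-> q4)):
    T ~((q3 -> ~q5) <-> q4): β-rule — branch into T (q3 -> ~q5), F q4  //  F (q3 -> ~q5), T q4.
      branch 2.1 (add T (q3 -> ~q5), F q4):
        T (q3 -> ~q5): β-rule — branch into F q3  //  T ~q5.
          branch 2.1.1 (add F q3):
            ○ open, literals {q3=0, q4=0}.
          branch 2.1.2 (add T ~q5):
            ○ open, literals {q4=0, q5=0}.
      branch 2.2 (add F (q3 -> ~q5), T q4):
        F (q3 -> ~q5): α-rule — add T q3, F ~q5.
        ○ open, literals {q3=1, q4=1, q5=1}.
1 branch closed, 6 open.
Each open branch fixes some atoms; the unmentioned ones are free. Counting distinct full assignments: branch {q2=0, q3=0, q4=1} (q1, q5) contributes 4 new; branch {q2=0, q3=0, q4=0} (q1, q5) contributes 4 new; branch {q2=0, q4=0} (q1, q3, q5) contributes 4 new; branch {q3=0, q4=0} (q1, q2, q5) contributes 4 new; branch {q4=0, q5=0} (q1, q2, q3) contributes 2 new; branch {q3=1, q4=1, q5=1} (q1, q2) contributes 4 new. Total: 22.

22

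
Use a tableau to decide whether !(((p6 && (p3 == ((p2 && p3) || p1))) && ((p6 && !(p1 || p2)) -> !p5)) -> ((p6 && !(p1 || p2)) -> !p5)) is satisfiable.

Initial set: {!(((p6 && (p3 == ((p2 && p3) || p1))) && ((p6 && !(p1 || p2)) -> !p5)) -> ((p6 && !(p1 || p2)) -> !p5))}.
!(((p6 && (p3 == ((p2 && p3) || p1))) && ((p6 && !(p1 || p2)) -> !p5)) -> ((p6 && !(p1 || p2)) -> !p5)): α-rule — add ((p6 && (p3 == ((p2 && p3) || p1))) && ((p6 && !(p1 || p2)) -> !p5)), !((p6 && !(p1 || p2)) -> !p5).
((p6 && (p3 == ((p2 && p3) || p1))) && ((p6 && !(p1 || p2)) -> !p5)): α-rule — add (p6 && (p3 == ((p2 && p3) || p1))), ((p6 && !(p1 || p2)) -> !p5).
!((p6 && !(p1 || p2)) -> !p5): α-rule — add (p6 && !(p1 || p2)), !!p5.
(p6 && (p3 == ((p2 && p3) || p1))): α-rule — add p6, (p3 == ((p2 && p3) || p1)).
(p6 && !(p1 || p2)): α-rule — add p6, !(p1 || p2).
!(p1 || p2): α-rule — add !p1, !p2.
((p6 && !(p1 || p2)) -> !p5): β-rule — branch into !(p6 && !(p1 || p2))  //  !p5.
  branch 1 (add !(p6 && !(p1 || p2))):
    (p3 == ((p2 && p3) || p1)): β-rule — branch into p3, ((p2 && p3) || p1)  //  !p3, !((p2 && p3) || p1).
      branch 1.1 (add p3, ((p2 && p3) || p1)):
        !(p6 && !(p1 || p2)): β-rule — branch into !p6  //  !!(p1 || p2).
          branch 1.1.1 (add !p6):
            × closes — contains both p6 and !p6.
          branch 1.1.2 (add !!(p1 || p2)):
            ((p2 && p3) || p1): β-rule — branch into (p2 && p3)  //  p1.
              branch 1.1.2.1 (add (p2 && p3)):
                (p2 && p3): α-rule — add p2, p3.
                × closes — contains both p2 and !p2.
              branch 1.1.2.2 (add p1):
                × closes — contains both p1 and !p1.
      branch 1.2 (add !p3, !((p2 && p3) || p1)):
        !((p2 && p3) || p1): α-rule — add !(p2 && p3), !p1.
        !(p6 && !(p1 || p2)): β-rule — branch into !p6  //  !!(p1 || p2).
          branch 1.2.1 (add !p6):
            × closes — contains both p6 and !p6.
          branch 1.2.2 (add !!(p1 || p2)):
            !(p2 && p3): β-rule — branch into !p2  //  !p3.
              branch 1.2.2.1 (add !p2):
                !!(p1 || p2): β-rule — branch into p1  //  p2.
                  branch 1.2.2.1.1 (add p1):
                    × closes — contains both p1 and !p1.
                  branch 1.2.2.1.2 (add p2):
                    × closes — contains both p2 and !p2.
              branch 1.2.2.2 (add !p3):
                !!(p1 || p2): β-rule — branch into p1  //  p2.
                  branch 1.2.2.2.1 (add p1):
                    × closes — contains both p1 and !p1.
                  branch 1.2.2.2.2 (add p2):
                    × closes — contains both p2 and !p2.
  branch 2 (add !p5):
    × closes — contains both p5 and !p5.
All 9 branches close.
Every branch closed; the formula is unsatisfiable.

Unsatisfiable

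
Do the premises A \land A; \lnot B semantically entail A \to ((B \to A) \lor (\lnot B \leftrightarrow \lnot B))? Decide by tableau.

Yes

Initial set: {(A \land A); \lnot B; \lnot (A \to ((B \to A) \lor (\lnot B \leftrightarrow \lnot B)))}.
(A \land A): α-rule — add A, A.
\lnot (A \to ((B \to A) \lor (\lnot B \leftrightarrow \lnot B))): α-rule — add A, \lnot ((B \to A) \lor (\lnot B \leftrightarrow \lnot B)).
\lnot ((B \to A) \lor (\lnot B \leftrightarrow \lnot B)): α-rule — add \lnot (B \to A), \lnot (\lnot B \leftrightarrow \lnot B).
\lnot (B \to A): α-rule — add B, \lnot A.
× closes — contains both B and \lnot B.
All 1 branch closes.
Every branch closed, so the premises entail the conclusion.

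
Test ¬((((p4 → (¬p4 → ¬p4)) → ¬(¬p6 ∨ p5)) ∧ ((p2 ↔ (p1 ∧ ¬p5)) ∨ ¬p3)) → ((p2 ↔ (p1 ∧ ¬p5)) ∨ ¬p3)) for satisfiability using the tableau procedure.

Unsatisfiable

Initial set: {T ¬((((p4 → (¬p4 → ¬p4)) → ¬(¬p6 ∨ p5)) ∧ ((p2 ↔ (p1 ∧ ¬p5)) ∨ ¬p3)) → ((p2 ↔ (p1 ∧ ¬p5)) ∨ ¬p3))}.
T ¬((((p4 → (¬p4 → ¬p4)) → ¬(¬p6 ∨ p5)) ∧ ((p2 ↔ (p1 ∧ ¬p5)) ∨ ¬p3)) → ((p2 ↔ (p1 ∧ ¬p5)) ∨ ¬p3)): α-rule — add T (((p4 → (¬p4 → ¬p4)) → ¬(¬p6 ∨ p5)) ∧ ((p2 ↔ (p1 ∧ ¬p5)) ∨ ¬p3)), F ((p2 ↔ (p1 ∧ ¬p5)) ∨ ¬p3).
T (((p4 → (¬p4 → ¬p4)) → ¬(¬p6 ∨ p5)) ∧ ((p2 ↔ (p1 ∧ ¬p5)) ∨ ¬p3)): α-rule — add T ((p4 → (¬p4 → ¬p4)) → ¬(¬p6 ∨ p5)), T ((p2 ↔ (p1 ∧ ¬p5)) ∨ ¬p3).
F ((p2 ↔ (p1 ∧ ¬p5)) ∨ ¬p3): α-rule — add F (p2 ↔ (p1 ∧ ¬p5)), F ¬p3.
T ((p4 → (¬p4 → ¬p4)) → ¬(¬p6 ∨ p5)): β-rule — branch into F (p4 → (¬p4 → ¬p4))  //  T ¬(¬p6 ∨ p5).
  branch 1 (add F (p4 → (¬p4 → ¬p4))):
    F (p4 → (¬p4 → ¬p4)): α-rule — add T p4, F (¬p4 → ¬p4).
    F (¬p4 → ¬p4): α-rule — add T ¬p4, F ¬p4.
    × closes — contains both p4 and ¬p4.
  branch 2 (add T ¬(¬p6 ∨ p5)):
    T ¬(¬p6 ∨ p5): α-rule — add F ¬p6, F p5.
    T ((p2 ↔ (p1 ∧ ¬p5)) ∨ ¬p3): β-rule — branch into T (p2 ↔ (p1 ∧ ¬p5))  //  T ¬p3.
      branch 2.1 (add T (p2 ↔ (p1 ∧ ¬p5))):
        F (p2 ↔ (p1 ∧ ¬p5)): β-rule — branch into T p2, F (p1 ∧ ¬p5)  //  F p2, T (p1 ∧ ¬p5).
          branch 2.1.1 (add T p2, F (p1 ∧ ¬p5)):
            T (p2 ↔ (p1 ∧ ¬p5)): β-rule — branch into T p2, T (p1 ∧ ¬p5)  //  F p2, F (p1 ∧ ¬p5).
              branch 2.1.1.1 (add T p2, T (p1 ∧ ¬p5)):
                T (p1 ∧ ¬p5): α-rule — add T p1, T ¬p5.
                F (p1 ∧ ¬p5): β-rule — branch into F p1  //  F ¬p5.
                  branch 2.1.1.1.1 (add F p1):
                    × closes — contains both p1 and ¬p1.
                  branch 2.1.1.1.2 (add F ¬p5):
                    × closes — contains both p5 and ¬p5.
              branch 2.1.1.2 (add F p2, F (p1 ∧ ¬p5)):
                × closes — contains both p2 and ¬p2.
          branch 2.1.2 (add F p2, T (p1 ∧ ¬p5)):
            T (p1 ∧ ¬p5): α-rule — add T p1, T ¬p5.
            T (p2 ↔ (p1 ∧ ¬p5)): β-rule — branch into T p2, T (p1 ∧ ¬p5)  //  F p2, F (p1 ∧ ¬p5).
              branch 2.1.2.1 (add T p2, T (p1 ∧ ¬p5)):
                × closes — contains both p2 and ¬p2.
              branch 2.1.2.2 (add F p2, F (p1 ∧ ¬p5)):
                F (p1 ∧ ¬p5): β-rule — branch into F p1  //  F ¬p5.
                  branch 2.1.2.2.1 (add F p1):
                    × closes — contains both p1 and ¬p1.
                  branch 2.1.2.2.2 (add F ¬p5):
                    × closes — contains both p5 and ¬p5.
      branch 2.2 (add T ¬p3):
        × closes — contains both p3 and ¬p3.
All 8 branches close.
Every branch closed; the formula is unsatisfiable.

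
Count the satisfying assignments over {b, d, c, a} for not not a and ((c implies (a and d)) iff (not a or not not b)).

4

Initial set: {(not not a and ((c implies (a and d)) iff (not a or not not b)))}.
(not not a and ((c implies (a and d)) iff (not a or not not b))): α-rule — add not not a, ((c implies (a and d)) iff (not a or not not b)).
not not a: drop double negation, giving a.
((c implies (a and d)) iff (not a or not not b)): β-rule — branch into (c implies (a and d)), (not a or not not b)  //  not (c implies (a and d)), not (not a or not not b).
  branch 1 (add (c implies (a and d)), (not a or not not b)):
    (c implies (a and d)): β-rule — branch into not c  //  (a and d).
      branch 1.1 (add not c):
        (not a or not not b): β-rule — branch into not a  //  not not b.
          branch 1.1.1 (add not a):
            × closes — contains both a and not a.
          branch 1.1.2 (add not not b):
            not not b: drop double negation, giving b.
            ○ open, literals {a=T, b=T, c=F}.
      branch 1.2 (add (a and d)):
        (a and d): α-rule — add a, d.
        (not a or not not b): β-rule — branch into not a  //  not not b.
          branch 1.2.1 (add not a):
            × closes — contains both a and not a.
          branch 1.2.2 (add not not b):
            not not b: drop double negation, giving b.
            ○ open, literals {a=T, b=T, d=T}.
  branch 2 (add not (c implies (a and d)), not (not a or not not b)):
    not (c implies (a and d)): α-rule — add c, not (a and d).
    not (not a or not not b): α-rule — add not not a, not not not b.
    not not not b: drop double negation, giving not b.
    not (a and d): β-rule — branch into not a  //  not d.
      branch 2.1 (add not a):
        × closes — contains both a and not a.
      branch 2.2 (add not d):
        ○ open, literals {a=T, b=F, c=T, d=F}.
3 branches closed, 3 open.
Each open branch fixes some atoms; the unmentioned ones are free. Counting distinct full assignments: branch {a=T, b=T, c=F} (d) contributes 2 new; branch {a=T, b=T, d=T} (c) contributes 1 new; branch {a=T, b=F, c=T, d=F} (none free) contributes 1 new. Total: 4.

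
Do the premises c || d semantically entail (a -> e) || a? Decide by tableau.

Initial set: {(c || d); !((a -> e) || a)}.
!((a -> e) || a): α-rule — add !(a -> e), !a.
!(a -> e): α-rule — add a, !e.
× closes — contains both a and !a.
All 1 branch closes.
Every branch closed, so the premises entail the conclusion.

Yes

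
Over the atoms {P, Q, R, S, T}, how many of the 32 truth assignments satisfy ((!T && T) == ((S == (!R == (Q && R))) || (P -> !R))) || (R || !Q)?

Initial set: {(((!T && T) == ((S == (!R == (Q && R))) || (P -> !R))) || (R || !Q))}.
(((!T && T) == ((S == (!R == (Q && R))) || (P -> !R))) || (R || !Q)): β-rule — branch into ((!T && T) == ((S == (!R == (Q && R))) || (P -> !R)))  //  (R || !Q).
  branch 1 (add ((!T && T) == ((S == (!R == (Q && R))) || (P -> !R)))):
    ((!T && T) == ((S == (!R == (Q && R))) || (P -> !R))): β-rule — branch into (!T && T), ((S == (!R == (Q && R))) || (P -> !R))  //  !(!T && T), !((S == (!R == (Q && R))) || (P -> !R)).
      branch 1.1 (add (!T && T), ((S == (!R == (Q && R))) || (P -> !R))):
        (!T && T): α-rule — add !T, T.
        × closes — contains both T and !T.
      branch 1.2 (add !(!T && T), !((S == (!R == (Q && R))) || (P -> !R))):
        !((S == (!R == (Q && R))) || (P -> !R)): α-rule — add !(S == (!R == (Q && R))), !(P -> !R).
        !(P -> !R): α-rule — add P, !!R.
        !(!T && T): β-rule — branch into !!T  //  !T.
          branch 1.2.1 (add !!T):
            !(S == (!R == (Q && R))): β-rule — branch into S, !(!R == (Q && R))  //  !S, (!R == (Q && R)).
              branch 1.2.1.1 (add S, !(!R == (Q && R))):
                !(!R == (Q && R)): β-rule — branch into !R, !(Q && R)  //  !!R, (Q && R).
                  branch 1.2.1.1.1 (add !R, !(Q && R)):
                    × closes — contains both R and !R.
                  branch 1.2.1.1.2 (add !!R, (Q && R)):
                    (Q && R): α-rule — add Q, R.
                    ○ open, literals {P=T, Q=T, R=T, S=T, T=T}.
              branch 1.2.1.2 (add !S, (!R == (Q && R))):
                (!R == (Q && R)): β-rule — branch into !R, (Q && R)  //  !!R, !(Q && R).
                  branch 1.2.1.2.1 (add !R, (Q && R)):
                    × closes — contains both R and !R.
                  branch 1.2.1.2.2 (add !!R, !(Q && R)):
                    !(Q && R): β-rule — branch into !Q  //  !R.
                      branch 1.2.1.2.2.1 (add !Q):
                        ○ open, literals {P=T, Q=F, R=T, S=F, T=T}.
                      branch 1.2.1.2.2.2 (add !R):
                        × closes — contains both R and !R.
          branch 1.2.2 (add !T):
            !(S == (!R == (Q && R))): β-rule — branch into S, !(!R == (Q && R))  //  !S, (!R == (Q && R)).
              branch 1.2.2.1 (add S, !(!R == (Q && R))):
                !(!R == (Q && R)): β-rule — branch into !R, !(Q && R)  //  !!R, (Q && R).
                  branch 1.2.2.1.1 (add !R, !(Q && R)):
                    × closes — contains both R and !R.
                  branch 1.2.2.1.2 (add !!R, (Q && R)):
                    (Q && R): α-rule — add Q, R.
                    ○ open, literals {P=T, Q=T, R=T, S=T, T=F}.
              branch 1.2.2.2 (add !S, (!R == (Q && R))):
                (!R == (Q && R)): β-rule — branch into !R, (Q && R)  //  !!R, !(Q && R).
                  branch 1.2.2.2.1 (add !R, (Q && R)):
                    × closes — contains both R and !R.
                  branch 1.2.2.2.2 (add !!R, !(Q && R)):
                    !(Q && R): β-rule — branch into !Q  //  !R.
                      branch 1.2.2.2.2.1 (add !Q):
                        ○ open, literals {P=T, Q=F, R=T, S=F, T=F}.
                      branch 1.2.2.2.2.2 (add !R):
                        × closes — contains both R and !R.
  branch 2 (add (R || !Q)):
    (R || !Q): β-rule — branch into R  //  !Q.
      branch 2.1 (add R):
        ○ open, literals {R=T}.
      branch 2.2 (add !Q):
        ○ open, literals {Q=F}.
7 branches closed, 6 open.
Each open branch fixes some atoms; the unmentioned ones are free. Counting distinct full assignments: branch {P=T, Q=T, R=T, S=T, T=T} (none free) contributes 1 new; branch {P=T, Q=F, R=T, S=F, T=T} (none free) contributes 1 new; branch {P=T, Q=T, R=T, S=T, T=F} (none free) contributes 1 new; branch {P=T, Q=F, R=T, S=F, T=F} (none free) contributes 1 new; branch {R=T} (P, Q, S, T) contributes 12 new; branch {Q=F} (P, R, S, T) contributes 8 new. Total: 24.

24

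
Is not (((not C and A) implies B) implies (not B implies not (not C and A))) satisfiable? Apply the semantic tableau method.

Unsatisfiable

Initial set: {not (((not C and A) implies B) implies (not B implies not (not C and A)))}.
not (((not C and A) implies B) implies (not B implies not (not C and A))): α-rule — add ((not C and A) implies B), not (not B implies not (not C and A)).
not (not B implies not (not C and A)): α-rule — add not B, not not (not C and A).
not not (not C and A): α-rule — add not C, A.
((not C and A) implies B): β-rule — branch into not (not C and A)  //  B.
  branch 1 (add not (not C and A)):
    not (not C and A): β-rule — branch into not not C  //  not A.
      branch 1.1 (add not not C):
        × closes — contains both C and not C.
      branch 1.2 (add not A):
        × closes — contains both A and not A.
  branch 2 (add B):
    × closes — contains both B and not B.
All 3 branches close.
Every branch closed; the formula is unsatisfiable.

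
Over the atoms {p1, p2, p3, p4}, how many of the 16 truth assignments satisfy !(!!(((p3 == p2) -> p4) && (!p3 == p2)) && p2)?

Initial set: {!(!!(((p3 == p2) -> p4) && (!p3 == p2)) && p2)}.
!(!!(((p3 == p2) -> p4) && (!p3 == p2)) && p2): β-rule — branch into !!!(((p3 == p2) -> p4) && (!p3 == p2))  //  !p2.
  branch 1 (add !!!(((p3 == p2) -> p4) && (!p3 == p2))):
    !!!(((p3 == p2) -> p4) && (!p3 == p2)): drop double negation, giving !(((p3 == p2) -> p4) && (!p3 == p2)).
    !(((p3 == p2) -> p4) && (!p3 == p2)): β-rule — branch into !((p3 == p2) -> p4)  //  !(!p3 == p2).
      branch 1.1 (add !((p3 == p2) -> p4)):
        !((p3 == p2) -> p4): α-rule — add (p3 == p2), !p4.
        (p3 == p2): β-rule — branch into p3, p2  //  !p3, !p2.
          branch 1.1.1 (add p3, p2):
            ○ open, literals {p2=T, p3=T, p4=F}.
          branch 1.1.2 (add !p3, !p2):
            ○ open, literals {p2=F, p3=F, p4=F}.
      branch 1.2 (add !(!p3 == p2)):
        !(!p3 == p2): β-rule — branch into !p3, !p2  //  !!p3, p2.
          branch 1.2.1 (add !p3, !p2):
            ○ open, literals {p2=F, p3=F}.
          branch 1.2.2 (add !!p3, p2):
            ○ open, literals {p2=T, p3=T}.
  branch 2 (add !p2):
    ○ open, literals {p2=F}.
0 branches closed, 5 open.
Each open branch fixes some atoms; the unmentioned ones are free. Counting distinct full assignments: branch {p2=T, p3=T, p4=F} (p1) contributes 2 new; branch {p2=F, p3=F, p4=F} (p1) contributes 2 new; branch {p2=F, p3=F} (p1, p4) contributes 2 new; branch {p2=T, p3=T} (p1, p4) contributes 2 new; branch {p2=F} (p1, p3, p4) contributes 4 new. Total: 12.

12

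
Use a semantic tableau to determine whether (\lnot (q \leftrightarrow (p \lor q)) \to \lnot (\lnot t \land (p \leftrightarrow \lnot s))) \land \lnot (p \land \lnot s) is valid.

Assume the negation and expand:
Initial set: {\lnot ((\lnot (q \leftrightarrow (p \lor q)) \to \lnot (\lnot t \land (p \leftrightarrow \lnot s))) \land \lnot (p \land \lnot s))}.
\lnot ((\lnot (q \leftrightarrow (p \lor q)) \to \lnot (\lnot t \land (p \leftrightarrow \lnot s))) \land \lnot (p \land \lnot s)): β-rule — branch into \lnot (\lnot (q \leftrightarrow (p \lor q)) \to \lnot (\lnot t \land (p \leftrightarrow \lnot s)))  //  \lnot \lnot (p \land \lnot s).
  branch 1 (add \lnot (\lnot (q \leftrightarrow (p \lor q)) \to \lnot (\lnot t \land (p \leftrightarrow \lnot s)))):
    \lnot (\lnot (q \leftrightarrow (p \lor q)) \to \lnot (\lnot t \land (p \leftrightarrow \lnot s))): α-rule — add \lnot (q \leftrightarrow (p \lor q)), \lnot \lnot (\lnot t \land (p \leftrightarrow \lnot s)).
    \lnot \lnot (\lnot t \land (p \leftrightarrow \lnot s)): α-rule — add \lnot t, (p \leftrightarrow \lnot s).
    \lnot (q \leftrightarrow (p \lor q)): β-rule — branch into q, \lnot (p \lor q)  //  \lnot q, (p \lor q).
      branch 1.1 (add q, \lnot (p \lor q)):
        \lnot (p \lor q): α-rule — add \lnot p, \lnot q.
        × closes — contains both q and \lnot q.
      branch 1.2 (add \lnot q, (p \lor q)):
        (p \leftrightarrow \lnot s): β-rule — branch into p, \lnot s  //  \lnot p, \lnot \lnot s.
          branch 1.2.1 (add p, \lnot s):
            (p \lor q): β-rule — branch into p  //  q.
              branch 1.2.1.1 (add p):
                ○ open, literals {p=1, q=0, s=0, t=0}.
              branch 1.2.1.2 (add q):
                × closes — contains both q and \lnot q.
          branch 1.2.2 (add \lnot p, \lnot \lnot s):
            (p \lor q): β-rule — branch into p  //  q.
              branch 1.2.2.1 (add p):
                × closes — contains both p and \lnot p.
              branch 1.2.2.2 (add q):
                × closes — contains both q and \lnot q.
  branch 2 (add \lnot \lnot (p \land \lnot s)):
    \lnot \lnot (p \land \lnot s): α-rule — add p, \lnot s.
    ○ open, literals {p=1, s=0}.
4 branches closed, 2 open.
An open branch gives a countermodel: p=1, q=0, s=0, t=0 (unmentioned atoms arbitrary); under it the original formula is false.

Not valid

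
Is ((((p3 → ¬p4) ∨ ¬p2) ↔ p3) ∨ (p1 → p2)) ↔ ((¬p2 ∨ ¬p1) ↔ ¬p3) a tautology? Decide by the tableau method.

Assume the negation and expand:
Initial set: {F (((((p3 → ¬p4) ∨ ¬p2) ↔ p3) ∨ (p1 → p2)) ↔ ((¬p2 ∨ ¬p1) ↔ ¬p3))}.
F (((((p3 → ¬p4) ∨ ¬p2) ↔ p3) ∨ (p1 → p2)) ↔ ((¬p2 ∨ ¬p1) ↔ ¬p3)): β-rule — branch into T ((((p3 → ¬p4) ∨ ¬p2) ↔ p3) ∨ (p1 → p2)), F ((¬p2 ∨ ¬p1) ↔ ¬p3)  //  F ((((p3 → ¬p4) ∨ ¬p2) ↔ p3) ∨ (p1 → p2)), T ((¬p2 ∨ ¬p1) ↔ ¬p3).
  branch 1 (add T ((((p3 → ¬p4) ∨ ¬p2) ↔ p3) ∨ (p1 → p2)), F ((¬p2 ∨ ¬p1) ↔ ¬p3)):
    T ((((p3 → ¬p4) ∨ ¬p2) ↔ p3) ∨ (p1 → p2)): β-rule — branch into T (((p3 → ¬p4) ∨ ¬p2) ↔ p3)  //  T (p1 → p2).
      branch 1.1 (add T (((p3 → ¬p4) ∨ ¬p2) ↔ p3)):
        F ((¬p2 ∨ ¬p1) ↔ ¬p3): β-rule — branch into T (¬p2 ∨ ¬p1), F ¬p3  //  F (¬p2 ∨ ¬p1), T ¬p3.
          branch 1.1.1 (add T (¬p2 ∨ ¬p1), F ¬p3):
            T (((p3 → ¬p4) ∨ ¬p2) ↔ p3): β-rule — branch into T ((p3 → ¬p4) ∨ ¬p2), T p3  //  F ((p3 → ¬p4) ∨ ¬p2), F p3.
              branch 1.1.1.1 (add T ((p3 → ¬p4) ∨ ¬p2), T p3):
                T (¬p2 ∨ ¬p1): β-rule — branch into T ¬p2  //  T ¬p1.
                  branch 1.1.1.1.1 (add T ¬p2):
                    T ((p3 → ¬p4) ∨ ¬p2): β-rule — branch into T (p3 → ¬p4)  //  T ¬p2.
                      branch 1.1.1.1.1.1 (add T (p3 → ¬p4)):
                        T (p3 → ¬p4): β-rule — branch into F p3  //  T ¬p4.
                          branch 1.1.1.1.1.1.1 (add F p3):
                            × closes — contains both p3 and ¬p3.
                          branch 1.1.1.1.1.1.2 (add T ¬p4):
                            ○ open, literals {p2=false, p3=true, p4=false}.
                      branch 1.1.1.1.1.2 (add T ¬p2):
                        ○ open, literals {p2=false, p3=true}.
                  branch 1.1.1.1.2 (add T ¬p1):
                    T ((p3 → ¬p4) ∨ ¬p2): β-rule — branch into T (p3 → ¬p4)  //  T ¬p2.
                      branch 1.1.1.1.2.1 (add T (p3 → ¬p4)):
                        T (p3 → ¬p4): β-rule — branch into F p3  //  T ¬p4.
                          branch 1.1.1.1.2.1.1 (add F p3):
                            × closes — contains both p3 and ¬p3.
                          branch 1.1.1.1.2.1.2 (add T ¬p4):
                            ○ open, literals {p1=false, p3=true, p4=false}.
                      branch 1.1.1.1.2.2 (add T ¬p2):
                        ○ open, literals {p1=false, p2=false, p3=true}.
              branch 1.1.1.2 (add F ((p3 → ¬p4) ∨ ¬p2), F p3):
                × closes — contains both p3 and ¬p3.
          branch 1.1.2 (add F (¬p2 ∨ ¬p1), T ¬p3):
            F (¬p2 ∨ ¬p1): α-rule — add F ¬p2, F ¬p1.
            T (((p3 → ¬p4) ∨ ¬p2) ↔ p3): β-rule — branch into T ((p3 → ¬p4) ∨ ¬p2), T p3  //  F ((p3 → ¬p4) ∨ ¬p2), F p3.
              branch 1.1.2.1 (add T ((p3 → ¬p4) ∨ ¬p2), T p3):
                × closes — contains both p3 and ¬p3.
              branch 1.1.2.2 (add F ((p3 → ¬p4) ∨ ¬p2), F p3):
                F ((p3 → ¬p4) ∨ ¬p2): α-rule — add F (p3 → ¬p4), F ¬p2.
                F (p3 → ¬p4): α-rule — add T p3, F ¬p4.
                × closes — contains both p3 and ¬p3.
      branch 1.2 (add T (p1 → p2)):
        F ((¬p2 ∨ ¬p1) ↔ ¬p3): β-rule — branch into T (¬p2 ∨ ¬p1), F ¬p3  //  F (¬p2 ∨ ¬p1), T ¬p3.
          branch 1.2.1 (add T (¬p2 ∨ ¬p1), F ¬p3):
            T (p1 → p2): β-rule — branch into F p1  //  T p2.
              branch 1.2.1.1 (add F p1):
                T (¬p2 ∨ ¬p1): β-rule — branch into T ¬p2  //  T ¬p1.
                  branch 1.2.1.1.1 (add T ¬p2):
                    ○ open, literals {p1=false, p2=false, p3=true}.
                  branch 1.2.1.1.2 (add T ¬p1):
                    ○ open, literals {p1=false, p3=true}.
              branch 1.2.1.2 (add T p2):
                T (¬p2 ∨ ¬p1): β-rule — branch into T ¬p2  //  T ¬p1.
                  branch 1.2.1.2.1 (add T ¬p2):
                    × closes — contains both p2 and ¬p2.
                  branch 1.2.1.2.2 (add T ¬p1):
                    ○ open, literals {p1=false, p2=true, p3=true}.
          branch 1.2.2 (add F (¬p2 ∨ ¬p1), T ¬p3):
            F (¬p2 ∨ ¬p1): α-rule — add F ¬p2, F ¬p1.
            T (p1 → p2): β-rule — branch into F p1  //  T p2.
              branch 1.2.2.1 (add F p1):
                × closes — contains both p1 and ¬p1.
              branch 1.2.2.2 (add T p2):
                ○ open, literals {p1=true, p2=true, p3=false}.
  branch 2 (add F ((((p3 → ¬p4) ∨ ¬p2) ↔ p3) ∨ (p1 → p2)), T ((¬p2 ∨ ¬p1) ↔ ¬p3)):
    F ((((p3 → ¬p4) ∨ ¬p2) ↔ p3) ∨ (p1 → p2)): α-rule — add F (((p3 → ¬p4) ∨ ¬p2) ↔ p3), F (p1 → p2).
    F (p1 → p2): α-rule — add T p1, F p2.
    T ((¬p2 ∨ ¬p1) ↔ ¬p3): β-rule — branch into T (¬p2 ∨ ¬p1), T ¬p3  //  F (¬p2 ∨ ¬p1), F ¬p3.
      branch 2.1 (add T (¬p2 ∨ ¬p1), T ¬p3):
        F (((p3 → ¬p4) ∨ ¬p2) ↔ p3): β-rule — branch into T ((p3 → ¬p4) ∨ ¬p2), F p3  //  F ((p3 → ¬p4) ∨ ¬p2), T p3.
          branch 2.1.1 (add T ((p3 → ¬p4) ∨ ¬p2), F p3):
            T (¬p2 ∨ ¬p1): β-rule — branch into T ¬p2  //  T ¬p1.
              branch 2.1.1.1 (add T ¬p2):
                T ((p3 → ¬p4) ∨ ¬p2): β-rule — branch into T (p3 → ¬p4)  //  T ¬p2.
                  branch 2.1.1.1.1 (add T (p3 → ¬p4)):
                    T (p3 → ¬p4): β-rule — branch into F p3  //  T ¬p4.
                      branch 2.1.1.1.1.1 (add F p3):
                        ○ open, literals {p1=true, p2=false, p3=false}.
                      branch 2.1.1.1.1.2 (add T ¬p4):
                        ○ open, literals {p1=true, p2=false, p3=false, p4=false}.
                  branch 2.1.1.1.2 (add T ¬p2):
                    ○ open, literals {p1=true, p2=false, p3=false}.
              branch 2.1.1.2 (add T ¬p1):
                × closes — contains both p1 and ¬p1.
          branch 2.1.2 (add F ((p3 → ¬p4) ∨ ¬p2), T p3):
            × closes — contains both p3 and ¬p3.
      branch 2.2 (add F (¬p2 ∨ ¬p1), F ¬p3):
        F (¬p2 ∨ ¬p1): α-rule — add F ¬p2, F ¬p1.
        × closes — contains both p2 and ¬p2.
10 branches closed, 11 open.
An open branch gives a countermodel: p2=false, p3=true, p4=false (unmentioned atoms arbitrary); under it the original formula is false.

Not valid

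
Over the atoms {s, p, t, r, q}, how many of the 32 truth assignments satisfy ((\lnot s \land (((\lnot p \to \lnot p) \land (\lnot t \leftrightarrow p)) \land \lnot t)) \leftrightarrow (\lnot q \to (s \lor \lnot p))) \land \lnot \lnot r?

2

Initial set: {(((\lnot s \land (((\lnot p \to \lnot p) \land (\lnot t \leftrightarrow p)) \land \lnot t)) \leftrightarrow (\lnot q \to (s \lor \lnot p))) \land \lnot \lnot r)}.
(((\lnot s \land (((\lnot p \to \lnot p) \land (\lnot t \leftrightarrow p)) \land \lnot t)) \leftrightarrow (\lnot q \to (s \lor \lnot p))) \land \lnot \lnot r): α-rule — add ((\lnot s \land (((\lnot p \to \lnot p) \land (\lnot t \leftrightarrow p)) \land \lnot t)) \leftrightarrow (\lnot q \to (s \lor \lnot p))), \lnot \lnot r.
\lnot \lnot r: drop double negation, giving r.
((\lnot s \land (((\lnot p \to \lnot p) \land (\lnot t \leftrightarrow p)) \land \lnot t)) \leftrightarrow (\lnot q \to (s \lor \lnot p))): β-rule — branch into (\lnot s \land (((\lnot p \to \lnot p) \land (\lnot t \leftrightarrow p)) \land \lnot t)), (\lnot q \to (s \lor \lnot p))  //  \lnot (\lnot s \land (((\lnot p \to \lnot p) \land (\lnot t \leftrightarrow p)) \land \lnot t)), \lnot (\lnot q \to (s \lor \lnot p)).
  branch 1 (add (\lnot s \land (((\lnot p \to \lnot p) \land (\lnot t \leftrightarrow p)) \land \lnot t)), (\lnot q \to (s \lor \lnot p))):
    (\lnot s \land (((\lnot p \to \lnot p) \land (\lnot t \leftrightarrow p)) \land \lnot t)): α-rule — add \lnot s, (((\lnot p \to \lnot p) \land (\lnot t \leftrightarrow p)) \land \lnot t).
    (((\lnot p \to \lnot p) \land (\lnot t \leftrightarrow p)) \land \lnot t): α-rule — add ((\lnot p \to \lnot p) \land (\lnot t \leftrightarrow p)), \lnot t.
    ((\lnot p \to \lnot p) \land (\lnot t \leftrightarrow p)): α-rule — add (\lnot p \to \lnot p), (\lnot t \leftrightarrow p).
    (\lnot q \to (s \lor \lnot p)): β-rule — branch into \lnot \lnot q  //  (s \lor \lnot p).
      branch 1.1 (add \lnot \lnot q):
        (\lnot p \to \lnot p): β-rule — branch into \lnot \lnot p  //  \lnot p.
          branch 1.1.1 (add \lnot \lnot p):
            (\lnot t \leftrightarrow p): β-rule — branch into \lnot t, p  //  \lnot \lnot t, \lnot p.
              branch 1.1.1.1 (add \lnot t, p):
                ○ open, literals {p=T, q=T, r=T, s=F, t=F}.
              branch 1.1.1.2 (add \lnot \lnot t, \lnot p):
                × closes — contains both t and \lnot t.
          branch 1.1.2 (add \lnot p):
            (\lnot t \leftrightarrow p): β-rule — branch into \lnot t, p  //  \lnot \lnot t, \lnot p.
              branch 1.1.2.1 (add \lnot t, p):
                × closes — contains both p and \lnot p.
              branch 1.1.2.2 (add \lnot \lnot t, \lnot p):
                × closes — contains both t and \lnot t.
      branch 1.2 (add (s \lor \lnot p)):
        (\lnot p \to \lnot p): β-rule — branch into \lnot \lnot p  //  \lnot p.
          branch 1.2.1 (add \lnot \lnot p):
            (\lnot t \leftrightarrow p): β-rule — branch into \lnot t, p  //  \lnot \lnot t, \lnot p.
              branch 1.2.1.1 (add \lnot t, p):
                (s \lor \lnot p): β-rule — branch into s  //  \lnot p.
                  branch 1.2.1.1.1 (add s):
                    × closes — contains both s and \lnot s.
                  branch 1.2.1.1.2 (add \lnot p):
                    × closes — contains both p and \lnot p.
              branch 1.2.1.2 (add \lnot \lnot t, \lnot p):
                × closes — contains both t and \lnot t.
          branch 1.2.2 (add \lnot p):
            (\lnot t \leftrightarrow p): β-rule — branch into \lnot t, p  //  \lnot \lnot t, \lnot p.
              branch 1.2.2.1 (add \lnot t, p):
                × closes — contains both p and \lnot p.
              branch 1.2.2.2 (add \lnot \lnot t, \lnot p):
                × closes — contains both t and \lnot t.
  branch 2 (add \lnot (\lnot s \land (((\lnot p \to \lnot p) \land (\lnot t \leftrightarrow p)) \land \lnot t)), \lnot (\lnot q \to (s \lor \lnot p))):
    \lnot (\lnot q \to (s \lor \lnot p)): α-rule — add \lnot q, \lnot (s \lor \lnot p).
    \lnot (s \lor \lnot p): α-rule — add \lnot s, \lnot \lnot p.
    \lnot (\lnot s \land (((\lnot p \to \lnot p) \land (\lnot t \leftrightarrow p)) \land \lnot t)): β-rule — branch into \lnot \lnot s  //  \lnot (((\lnot p \to \lnot p) \land (\lnot t \leftrightarrow p)) \land \lnot t).
      branch 2.1 (add \lnot \lnot s):
        × closes — contains both s and \lnot s.
      branch 2.2 (add \lnot (((\lnot p \to \lnot p) \land (\lnot t \leftrightarrow p)) \land \lnot t)):
        \lnot (((\lnot p \to \lnot p) \land (\lnot t \leftrightarrow p)) \land \lnot t): β-rule — branch into \lnot ((\lnot p \to \lnot p) \land (\lnot t \leftrightarrow p))  //  \lnot \lnot t.
          branch 2.2.1 (add \lnot ((\lnot p \to \lnot p) \land (\lnot t \leftrightarrow p))):
            \lnot ((\lnot p \to \lnot p) \land (\lnot t \leftrightarrow p)): β-rule — branch into \lnot (\lnot p \to \lnot p)  //  \lnot (\lnot t \leftrightarrow p).
              branch 2.2.1.1 (add \lnot (\lnot p \to \lnot p)):
                \lnot (\lnot p \to \lnot p): α-rule — add \lnot p, \lnot \lnot p.
                × closes — contains both p and \lnot p.
              branch 2.2.1.2 (add \lnot (\lnot t \leftrightarrow p)):
                \lnot (\lnot t \leftrightarrow p): β-rule — branch into \lnot t, \lnot p  //  \lnot \lnot t, p.
                  branch 2.2.1.2.1 (add \lnot t, \lnot p):
                    × closes — contains both p and \lnot p.
                  branch 2.2.1.2.2 (add \lnot \lnot t, p):
                    ○ open, literals {p=T, q=F, r=T, s=F, t=T}.
          branch 2.2.2 (add \lnot \lnot t):
            ○ open, literals {p=T, q=F, r=T, s=F, t=T}.
11 branches closed, 3 open.
Each open branch fixes some atoms; the unmentioned ones are free. Counting distinct full assignments: branch {p=T, q=T, r=T, s=F, t=F} (none free) contributes 1 new; branch {p=T, q=F, r=T, s=F, t=T} (none free) contributes 1 new; branch {p=T, q=F, r=T, s=F, t=T} (none free) contributes 0 new. Total: 2.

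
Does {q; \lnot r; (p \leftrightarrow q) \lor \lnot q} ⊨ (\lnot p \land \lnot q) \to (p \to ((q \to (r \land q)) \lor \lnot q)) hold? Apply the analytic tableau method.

Yes

Initial set: {q; \lnot r; ((p \leftrightarrow q) \lor \lnot q); \lnot ((\lnot p \land \lnot q) \to (p \to ((q \to (r \land q)) \lor \lnot q)))}.
\lnot ((\lnot p \land \lnot q) \to (p \to ((q \to (r \land q)) \lor \lnot q))): α-rule — add (\lnot p \land \lnot q), \lnot (p \to ((q \to (r \land q)) \lor \lnot q)).
(\lnot p \land \lnot q): α-rule — add \lnot p, \lnot q.
× closes — contains both q and \lnot q.
All 1 branch closes.
Every branch closed, so the premises entail the conclusion.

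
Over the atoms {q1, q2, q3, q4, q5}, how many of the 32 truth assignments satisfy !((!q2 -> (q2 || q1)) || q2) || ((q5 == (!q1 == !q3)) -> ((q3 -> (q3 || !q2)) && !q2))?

Initial set: {(!((!q2 -> (q2 || q1)) || q2) || ((q5 == (!q1 == !q3)) -> ((q3 -> (q3 || !q2)) && !q2)))}.
(!((!q2 -> (q2 || q1)) || q2) || ((q5 == (!q1 == !q3)) -> ((q3 -> (q3 || !q2)) && !q2))): β-rule — branch into !((!q2 -> (q2 || q1)) || q2)  //  ((q5 == (!q1 == !q3)) -> ((q3 -> (q3 || !q2)) && !q2)).
  branch 1 (add !((!q2 -> (q2 || q1)) || q2)):
    !((!q2 -> (q2 || q1)) || q2): α-rule — add !(!q2 -> (q2 || q1)), !q2.
    !(!q2 -> (q2 || q1)): α-rule — add !q2, !(q2 || q1).
    !(q2 || q1): α-rule — add !q2, !q1.
    ○ open, literals {q1=0, q2=0}.
  branch 2 (add ((q5 == (!q1 == !q3)) -> ((q3 -> (q3 || !q2)) && !q2))):
    ((q5 == (!q1 == !q3)) -> ((q3 -> (q3 || !q2)) && !q2)): β-rule — branch into !(q5 == (!q1 == !q3))  //  ((q3 -> (q3 || !q2)) && !q2).
      branch 2.1 (add !(q5 == (!q1 == !q3))):
        !(q5 == (!q1 == !q3)): β-rule — branch into q5, !(!q1 == !q3)  //  !q5, (!q1 == !q3).
          branch 2.1.1 (add q5, !(!q1 == !q3)):
            !(!q1 == !q3): β-rule — branch into !q1, !!q3  //  !!q1, !q3.
              branch 2.1.1.1 (add !q1, !!q3):
                ○ open, literals {q1=0, q3=1, q5=1}.
              branch 2.1.1.2 (add !!q1, !q3):
                ○ open, literals {q1=1, q3=0, q5=1}.
          branch 2.1.2 (add !q5, (!q1 == !q3)):
            (!q1 == !q3): β-rule — branch into !q1, !q3  //  !!q1, !!q3.
              branch 2.1.2.1 (add !q1, !q3):
                ○ open, literals {q1=0, q3=0, q5=0}.
              branch 2.1.2.2 (add !!q1, !!q3):
                ○ open, literals {q1=1, q3=1, q5=0}.
      branch 2.2 (add ((q3 -> (q3 || !q2)) && !q2)):
        ((q3 -> (q3 || !q2)) && !q2): α-rule — add (q3 -> (q3 || !q2)), !q2.
        (q3 -> (q3 || !q2)): β-rule — branch into !q3  //  (q3 || !q2).
          branch 2.2.1 (add !q3):
            ○ open, literals {q2=0, q3=0}.
          branch 2.2.2 (add (q3 || !q2)):
            (q3 || !q2): β-rule — branch into q3  //  !q2.
              branch 2.2.2.1 (add q3):
                ○ open, literals {q2=0, q3=1}.
              branch 2.2.2.2 (add !q2):
                ○ open, literals {q2=0}.
0 branches closed, 8 open.
Each open branch fixes some atoms; the unmentioned ones are free. Counting distinct full assignments: branch {q1=0, q2=0} (q3, q4, q5) contributes 8 new; branch {q1=0, q3=1, q5=1} (q2, q4) contributes 2 new; branch {q1=1, q3=0, q5=1} (q2, q4) contributes 4 new; branch {q1=0, q3=0, q5=0} (q2, q4) contributes 2 new; branch {q1=1, q3=1, q5=0} (q2, q4) contributes 4 new; branch {q2=0, q3=0} (q1, q4, q5) contributes 2 new; branch {q2=0, q3=1} (q1, q4, q5) contributes 2 new; branch {q2=0} (q1, q3, q4, q5) contributes 0 new. Total: 24.

24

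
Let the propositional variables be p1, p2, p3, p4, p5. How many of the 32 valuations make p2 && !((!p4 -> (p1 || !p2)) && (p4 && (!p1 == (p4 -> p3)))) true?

Initial set: {(p2 && !((!p4 -> (p1 || !p2)) && (p4 && (!p1 == (p4 -> p3)))))}.
(p2 && !((!p4 -> (p1 || !p2)) && (p4 && (!p1 == (p4 -> p3))))): α-rule — add p2, !((!p4 -> (p1 || !p2)) && (p4 && (!p1 == (p4 -> p3)))).
!((!p4 -> (p1 || !p2)) && (p4 && (!p1 == (p4 -> p3)))): β-rule — branch into !(!p4 -> (p1 || !p2))  //  !(p4 && (!p1 == (p4 -> p3))).
  branch 1 (add !(!p4 -> (p1 || !p2))):
    !(!p4 -> (p1 || !p2)): α-rule — add !p4, !(p1 || !p2).
    !(p1 || !p2): α-rule — add !p1, !!p2.
    ○ open, literals {p1=0, p2=1, p4=0}.
  branch 2 (add !(p4 && (!p1 == (p4 -> p3)))):
    !(p4 && (!p1 == (p4 -> p3))): β-rule — branch into !p4  //  !(!p1 == (p4 -> p3)).
      branch 2.1 (add !p4):
        ○ open, literals {p2=1, p4=0}.
      branch 2.2 (add !(!p1 == (p4 -> p3))):
        !(!p1 == (p4 -> p3)): β-rule — branch into !p1, !(p4 -> p3)  //  !!p1, (p4 -> p3).
          branch 2.2.1 (add !p1, !(p4 -> p3)):
            !(p4 -> p3): α-rule — add p4, !p3.
            ○ open, literals {p1=0, p2=1, p3=0, p4=1}.
          branch 2.2.2 (add !!p1, (p4 -> p3)):
            (p4 -> p3): β-rule — branch into !p4  //  p3.
              branch 2.2.2.1 (add !p4):
                ○ open, literals {p1=1, p2=1, p4=0}.
              branch 2.2.2.2 (add p3):
                ○ open, literals {p1=1, p2=1, p3=1}.
0 branches closed, 5 open.
Each open branch fixes some atoms; the unmentioned ones are free. Counting distinct full assignments: branch {p1=0, p2=1, p4=0} (p3, p5) contributes 4 new; branch {p2=1, p4=0} (p1, p3, p5) contributes 4 new; branch {p1=0, p2=1, p3=0, p4=1} (p5) contributes 2 new; branch {p1=1, p2=1, p4=0} (p3, p5) contributes 0 new; branch {p1=1, p2=1, p3=1} (p4, p5) contributes 2 new. Total: 12.

12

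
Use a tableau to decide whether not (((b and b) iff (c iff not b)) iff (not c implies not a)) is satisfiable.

Satisfiable

Initial set: {not (((b and b) iff (c iff not b)) iff (not c implies not a))}.
not (((b and b) iff (c iff not b)) iff (not c implies not a)): β-rule — branch into ((b and b) iff (c iff not b)), not (not c implies not a)  //  not ((b and b) iff (c iff not b)), (not c implies not a).
  branch 1 (add ((b and b) iff (c iff not b)), not (not c implies not a)):
    not (not c implies not a): α-rule — add not c, not not a.
    ((b and b) iff (c iff not b)): β-rule — branch into (b and b), (c iff not b)  //  not (b and b), not (c iff not b).
      branch 1.1 (add (b and b), (c iff not b)):
        (b and b): α-rule — add b, b.
        (c iff not b): β-rule — branch into c, not b  //  not c, not not b.
          branch 1.1.1 (add c, not b):
            × closes — contains both c and not c.
          branch 1.1.2 (add not c, not not b):
            ○ open, literals {a=T, b=T, c=F}.
      branch 1.2 (add not (b and b), not (c iff not b)):
        not (b and b): β-rule — branch into not b  //  not b.
          branch 1.2.1 (add not b):
            not (c iff not b): β-rule — branch into c, not not b  //  not c, not b.
              branch 1.2.1.1 (add c, not not b):
                × closes — contains both c and not c.
              branch 1.2.1.2 (add not c, not b):
                ○ open, literals {a=T, b=F, c=F}.
          branch 1.2.2 (add not b):
            not (c iff not b): β-rule — branch into c, not not b  //  not c, not b.
              branch 1.2.2.1 (add c, not not b):
                × closes — contains both c and not c.
              branch 1.2.2.2 (add not c, not b):
                ○ open, literals {a=T, b=F, c=F}.
  branch 2 (add not ((b and b) iff (c iff not b)), (not c implies not a)):
    not ((b and b) iff (c iff not b)): β-rule — branch into (b and b), not (c iff not b)  //  not (b and b), (c iff not b).
      branch 2.1 (add (b and b), not (c iff not b)):
        (b and b): α-rule — add b, b.
        (not c implies not a): β-rule — branch into not not c  //  not a.
          branch 2.1.1 (add not not c):
            not (c iff not b): β-rule — branch into c, not not b  //  not c, not b.
              branch 2.1.1.1 (add c, not not b):
                ○ open, literals {b=T, c=T}.
              branch 2.1.1.2 (add not c, not b):
                × closes — contains both c and not c.
          branch 2.1.2 (add not a):
            not (c iff not b): β-rule — branch into c, not not b  //  not c, not b.
              branch 2.1.2.1 (add c, not not b):
                ○ open, literals {a=F, b=T, c=T}.
              branch 2.1.2.2 (add not c, not b):
                × closes — contains both b and not b.
      branch 2.2 (add not (b and b), (c iff not b)):
        (not c implies not a): β-rule — branch into not not c  //  not a.
          branch 2.2.1 (add not not c):
            not (b and b): β-rule — branch into not b  //  not b.
              branch 2.2.1.1 (add not b):
                (c iff not b): β-rule — branch into c, not b  //  not c, not not b.
                  branch 2.2.1.1.1 (add c, not b):
                    ○ open, literals {b=F, c=T}.
                  branch 2.2.1.1.2 (add not c, not not b):
                    × closes — contains both c and not c.
              branch 2.2.1.2 (add not b):
                (c iff not b): β-rule — branch into c, not b  //  not c, not not b.
                  branch 2.2.1.2.1 (add c, not b):
                    ○ open, literals {b=F, c=T}.
                  branch 2.2.1.2.2 (add not c, not not b):
                    × closes — contains both c and not c.
          branch 2.2.2 (add not a):
            not (b and b): β-rule — branch into not b  //  not b.
              branch 2.2.2.1 (add not b):
                (c iff not b): β-rule — branch into c, not b  //  not c, not not b.
                  branch 2.2.2.1.1 (add c, not b):
                    ○ open, literals {a=F, b=F, c=T}.
                  branch 2.2.2.1.2 (add not c, not not b):
                    × closes — contains both b and not b.
              branch 2.2.2.2 (add not b):
                (c iff not b): β-rule — branch into c, not b  //  not c, not not b.
                  branch 2.2.2.2.1 (add c, not b):
                    ○ open, literals {a=F, b=F, c=T}.
                  branch 2.2.2.2.2 (add not c, not not b):
                    × closes — contains both b and not b.
9 branches closed, 9 open.
An open branch gives a satisfying assignment: a=T, b=T, c=F.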